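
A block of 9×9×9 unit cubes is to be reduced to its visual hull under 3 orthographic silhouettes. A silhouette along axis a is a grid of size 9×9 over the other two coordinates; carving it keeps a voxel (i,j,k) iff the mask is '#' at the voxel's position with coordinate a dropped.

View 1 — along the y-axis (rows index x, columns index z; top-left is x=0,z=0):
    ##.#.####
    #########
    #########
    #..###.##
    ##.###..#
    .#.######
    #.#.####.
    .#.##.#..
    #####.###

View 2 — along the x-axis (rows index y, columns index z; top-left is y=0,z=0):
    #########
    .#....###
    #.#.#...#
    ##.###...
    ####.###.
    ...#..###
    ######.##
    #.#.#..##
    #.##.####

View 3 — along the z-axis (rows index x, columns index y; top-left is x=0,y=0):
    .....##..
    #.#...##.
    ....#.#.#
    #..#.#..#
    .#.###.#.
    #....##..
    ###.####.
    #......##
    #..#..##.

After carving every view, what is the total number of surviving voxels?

remaining voxels: 167

start: 9×9×9 = 729 voxels
[1] y-view keeps 62 columns → grid now 558
[2] x-view keeps 53 columns → grid now 364
[3] z-view keeps 35 columns → grid now 167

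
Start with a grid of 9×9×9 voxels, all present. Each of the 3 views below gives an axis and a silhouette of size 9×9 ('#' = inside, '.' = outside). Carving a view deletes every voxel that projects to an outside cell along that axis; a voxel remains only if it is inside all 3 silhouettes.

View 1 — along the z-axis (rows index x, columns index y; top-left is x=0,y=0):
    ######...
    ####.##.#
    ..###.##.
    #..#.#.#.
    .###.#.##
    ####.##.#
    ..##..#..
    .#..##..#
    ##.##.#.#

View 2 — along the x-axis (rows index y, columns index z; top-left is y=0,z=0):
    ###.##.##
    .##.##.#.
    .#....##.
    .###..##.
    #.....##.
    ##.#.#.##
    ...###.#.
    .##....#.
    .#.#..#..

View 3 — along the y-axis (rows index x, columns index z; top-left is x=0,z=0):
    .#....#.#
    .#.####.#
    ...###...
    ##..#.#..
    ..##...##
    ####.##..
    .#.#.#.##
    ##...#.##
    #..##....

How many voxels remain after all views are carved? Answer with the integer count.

initial block: 9^3 = 729
after view 1 [z-axis, 48 of 81 cells solid] → remaining = 432
after view 2 [x-axis, 39 of 81 cells solid] → remaining = 215
after view 3 [y-axis, 39 of 81 cells solid] → remaining = 105

105 voxels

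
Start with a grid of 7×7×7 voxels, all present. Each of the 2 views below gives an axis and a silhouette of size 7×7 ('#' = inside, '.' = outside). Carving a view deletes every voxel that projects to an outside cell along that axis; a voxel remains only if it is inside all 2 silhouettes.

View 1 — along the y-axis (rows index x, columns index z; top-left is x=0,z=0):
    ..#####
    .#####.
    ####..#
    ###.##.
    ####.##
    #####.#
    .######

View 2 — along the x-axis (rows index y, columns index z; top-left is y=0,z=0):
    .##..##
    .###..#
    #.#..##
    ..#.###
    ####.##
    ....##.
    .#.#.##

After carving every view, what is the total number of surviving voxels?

initial block: 7^3 = 343
  1. axis=1 (XZ plane), |mask|=38  ⇒  voxels=266
  2. axis=0 (YZ plane), |mask|=28  ⇒  voxels=155

155 voxels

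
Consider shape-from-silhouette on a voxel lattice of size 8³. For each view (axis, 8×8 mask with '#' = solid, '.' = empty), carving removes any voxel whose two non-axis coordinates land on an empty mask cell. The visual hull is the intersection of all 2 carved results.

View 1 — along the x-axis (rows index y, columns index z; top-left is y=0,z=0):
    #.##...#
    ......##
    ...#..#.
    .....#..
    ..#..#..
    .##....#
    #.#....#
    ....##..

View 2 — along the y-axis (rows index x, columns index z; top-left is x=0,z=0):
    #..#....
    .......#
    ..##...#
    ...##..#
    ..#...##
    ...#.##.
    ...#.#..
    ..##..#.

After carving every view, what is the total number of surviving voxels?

full grid |V| = 512
after view 1 [x-axis, 19 of 64 cells solid] → remaining = 152
after view 2 [y-axis, 20 of 64 cells solid] → remaining = 55

voxel count = 55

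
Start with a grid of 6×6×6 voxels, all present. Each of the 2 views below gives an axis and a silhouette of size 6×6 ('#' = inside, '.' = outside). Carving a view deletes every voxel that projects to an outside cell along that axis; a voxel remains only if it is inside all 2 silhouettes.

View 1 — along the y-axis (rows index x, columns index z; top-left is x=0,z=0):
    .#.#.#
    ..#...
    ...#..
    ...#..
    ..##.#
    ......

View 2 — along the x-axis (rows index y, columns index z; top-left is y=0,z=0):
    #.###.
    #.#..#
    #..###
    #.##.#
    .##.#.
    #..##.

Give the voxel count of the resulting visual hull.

full grid |V| = 216
step 1: project along y, AND mask (9/36) → |grid| = 54
step 2: project along x, AND mask (21/36) → |grid| = 31

31 voxels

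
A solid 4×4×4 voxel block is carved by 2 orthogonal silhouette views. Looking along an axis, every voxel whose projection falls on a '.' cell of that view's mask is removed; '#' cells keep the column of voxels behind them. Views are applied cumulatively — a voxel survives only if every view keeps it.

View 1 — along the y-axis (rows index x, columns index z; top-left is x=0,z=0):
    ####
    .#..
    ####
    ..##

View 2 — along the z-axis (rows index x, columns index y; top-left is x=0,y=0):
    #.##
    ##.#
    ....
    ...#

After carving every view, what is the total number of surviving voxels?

voxel count = 17

full grid |V| = 64
[1] y-view keeps 11 columns → grid now 44
[2] z-view keeps 7 columns → grid now 17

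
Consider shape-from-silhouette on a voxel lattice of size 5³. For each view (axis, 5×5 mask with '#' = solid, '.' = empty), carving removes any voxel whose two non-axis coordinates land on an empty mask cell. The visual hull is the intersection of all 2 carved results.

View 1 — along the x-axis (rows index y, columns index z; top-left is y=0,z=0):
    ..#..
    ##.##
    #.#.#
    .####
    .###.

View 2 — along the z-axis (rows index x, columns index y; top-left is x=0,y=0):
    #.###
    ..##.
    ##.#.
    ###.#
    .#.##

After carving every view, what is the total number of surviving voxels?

before carving: 125 voxels (5×5×5)
V1 x: intersect with YZ mask (15 set) -- 75 left
V2 z: intersect with XY mask (16 set) -- 49 left

voxel count = 49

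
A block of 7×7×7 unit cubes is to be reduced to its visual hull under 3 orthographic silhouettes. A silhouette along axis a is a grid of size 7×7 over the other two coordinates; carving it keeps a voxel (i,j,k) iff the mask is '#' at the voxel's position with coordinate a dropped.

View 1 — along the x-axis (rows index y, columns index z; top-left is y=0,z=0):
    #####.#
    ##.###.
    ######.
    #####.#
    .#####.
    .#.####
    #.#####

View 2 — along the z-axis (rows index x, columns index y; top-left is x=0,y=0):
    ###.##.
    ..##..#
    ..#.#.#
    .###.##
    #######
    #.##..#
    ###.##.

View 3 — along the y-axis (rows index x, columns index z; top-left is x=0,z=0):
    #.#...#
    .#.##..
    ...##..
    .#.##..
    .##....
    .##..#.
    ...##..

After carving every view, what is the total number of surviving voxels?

|visual hull| = 66

full grid |V| = 343
  1. axis=0 (YZ plane), |mask|=39  ⇒  voxels=273
  2. axis=2 (XY plane), |mask|=32  ⇒  voxels=180
  3. axis=1 (XZ plane), |mask|=18  ⇒  voxels=66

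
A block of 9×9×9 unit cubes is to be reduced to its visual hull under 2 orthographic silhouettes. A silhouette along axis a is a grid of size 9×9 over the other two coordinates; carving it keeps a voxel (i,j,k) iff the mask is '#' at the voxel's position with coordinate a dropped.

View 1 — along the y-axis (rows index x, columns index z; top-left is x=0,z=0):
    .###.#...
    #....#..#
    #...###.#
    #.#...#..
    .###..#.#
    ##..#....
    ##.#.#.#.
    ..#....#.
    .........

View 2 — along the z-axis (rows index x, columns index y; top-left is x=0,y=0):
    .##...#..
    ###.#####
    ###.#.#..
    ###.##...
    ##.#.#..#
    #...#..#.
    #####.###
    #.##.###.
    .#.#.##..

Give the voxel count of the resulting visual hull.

full grid |V| = 729
after view 1 [y-axis, 30 of 81 cells solid] → remaining = 270
after view 2 [z-axis, 47 of 81 cells solid] → remaining = 162

|visual hull| = 162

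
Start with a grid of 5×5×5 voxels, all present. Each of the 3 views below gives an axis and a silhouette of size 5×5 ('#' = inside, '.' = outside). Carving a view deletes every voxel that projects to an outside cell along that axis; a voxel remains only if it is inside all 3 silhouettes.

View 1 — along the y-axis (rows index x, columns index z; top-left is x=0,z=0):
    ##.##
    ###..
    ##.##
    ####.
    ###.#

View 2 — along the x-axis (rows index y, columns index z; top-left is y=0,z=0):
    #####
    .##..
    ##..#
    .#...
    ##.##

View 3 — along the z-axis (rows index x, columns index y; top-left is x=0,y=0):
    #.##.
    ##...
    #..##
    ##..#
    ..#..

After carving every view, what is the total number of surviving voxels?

34 voxels

start: 5×5×5 = 125 voxels
V1 y: intersect with XZ mask (19 set) -- 95 left
V2 x: intersect with YZ mask (15 set) -- 61 left
V3 z: intersect with XY mask (12 set) -- 34 left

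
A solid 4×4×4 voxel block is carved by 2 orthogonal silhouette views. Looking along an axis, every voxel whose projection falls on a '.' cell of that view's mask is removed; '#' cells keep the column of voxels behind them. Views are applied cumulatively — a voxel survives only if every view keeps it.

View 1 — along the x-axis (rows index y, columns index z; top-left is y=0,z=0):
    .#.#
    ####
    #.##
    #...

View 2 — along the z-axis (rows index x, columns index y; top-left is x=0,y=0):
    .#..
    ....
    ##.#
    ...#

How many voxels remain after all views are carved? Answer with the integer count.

full grid |V| = 64
[1] x-view keeps 10 columns → grid now 40
[2] z-view keeps 5 columns → grid now 12

remaining voxels: 12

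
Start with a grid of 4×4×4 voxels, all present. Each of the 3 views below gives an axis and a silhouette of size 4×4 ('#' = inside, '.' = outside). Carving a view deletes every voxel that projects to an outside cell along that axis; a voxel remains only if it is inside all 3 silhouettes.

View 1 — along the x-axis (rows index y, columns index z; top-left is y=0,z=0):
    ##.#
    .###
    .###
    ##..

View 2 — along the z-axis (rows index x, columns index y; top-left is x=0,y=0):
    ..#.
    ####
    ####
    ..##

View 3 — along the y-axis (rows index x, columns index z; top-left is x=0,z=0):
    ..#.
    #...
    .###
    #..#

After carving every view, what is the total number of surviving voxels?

full grid |V| = 64
  1. axis=0 (YZ plane), |mask|=11  ⇒  voxels=44
  2. axis=2 (XY plane), |mask|=11  ⇒  voxels=30
  3. axis=1 (XZ plane), |mask|=7  ⇒  voxels=14

|visual hull| = 14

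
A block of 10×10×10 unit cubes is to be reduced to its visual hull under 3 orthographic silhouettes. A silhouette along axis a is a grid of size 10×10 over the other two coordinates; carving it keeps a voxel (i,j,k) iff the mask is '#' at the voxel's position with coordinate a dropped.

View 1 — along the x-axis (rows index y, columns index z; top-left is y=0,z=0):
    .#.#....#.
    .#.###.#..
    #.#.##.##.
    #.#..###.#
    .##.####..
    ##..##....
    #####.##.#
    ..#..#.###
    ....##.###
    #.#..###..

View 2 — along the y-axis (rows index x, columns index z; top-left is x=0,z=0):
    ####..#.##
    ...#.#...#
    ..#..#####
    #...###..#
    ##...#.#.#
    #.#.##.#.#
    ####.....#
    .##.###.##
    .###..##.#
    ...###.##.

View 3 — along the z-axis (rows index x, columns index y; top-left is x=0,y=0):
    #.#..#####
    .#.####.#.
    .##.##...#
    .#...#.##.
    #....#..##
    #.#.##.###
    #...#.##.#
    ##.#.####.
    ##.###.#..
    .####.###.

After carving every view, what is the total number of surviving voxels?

full grid |V| = 1000
carve view 1 (along x, YZ-mask fill 53/100): 530 voxels remain
carve view 2 (along y, XZ-mask fill 55/100): 293 voxels remain
carve view 3 (along z, XY-mask fill 58/100): 169 voxels remain

169 voxels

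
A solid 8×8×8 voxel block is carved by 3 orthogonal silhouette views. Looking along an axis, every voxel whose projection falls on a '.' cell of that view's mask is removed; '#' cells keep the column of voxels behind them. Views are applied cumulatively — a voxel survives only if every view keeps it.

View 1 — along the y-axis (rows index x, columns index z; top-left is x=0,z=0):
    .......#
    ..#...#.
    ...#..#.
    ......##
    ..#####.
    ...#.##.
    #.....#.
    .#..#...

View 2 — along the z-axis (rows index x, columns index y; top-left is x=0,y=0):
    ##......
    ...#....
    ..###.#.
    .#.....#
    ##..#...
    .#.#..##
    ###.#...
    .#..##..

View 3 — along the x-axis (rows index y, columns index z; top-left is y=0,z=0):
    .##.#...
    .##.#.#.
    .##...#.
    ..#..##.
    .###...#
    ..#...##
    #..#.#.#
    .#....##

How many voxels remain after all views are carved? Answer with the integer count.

start: 8×8×8 = 512 voxels
after view 1 [y-axis, 19 of 64 cells solid] → remaining = 152
after view 2 [z-axis, 23 of 64 cells solid] → remaining = 57
after view 3 [x-axis, 27 of 64 cells solid] → remaining = 27

voxel count = 27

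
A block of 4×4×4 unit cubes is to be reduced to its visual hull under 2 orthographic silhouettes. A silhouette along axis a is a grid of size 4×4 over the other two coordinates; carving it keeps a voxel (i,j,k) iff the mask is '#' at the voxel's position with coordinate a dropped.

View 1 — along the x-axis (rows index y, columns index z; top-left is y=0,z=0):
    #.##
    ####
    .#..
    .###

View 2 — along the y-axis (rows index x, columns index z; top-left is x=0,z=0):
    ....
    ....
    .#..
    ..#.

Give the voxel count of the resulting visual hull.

remaining voxels: 6

initial block: 4^3 = 64
  1. axis=0 (YZ plane), |mask|=11  ⇒  voxels=44
  2. axis=1 (XZ plane), |mask|=2  ⇒  voxels=6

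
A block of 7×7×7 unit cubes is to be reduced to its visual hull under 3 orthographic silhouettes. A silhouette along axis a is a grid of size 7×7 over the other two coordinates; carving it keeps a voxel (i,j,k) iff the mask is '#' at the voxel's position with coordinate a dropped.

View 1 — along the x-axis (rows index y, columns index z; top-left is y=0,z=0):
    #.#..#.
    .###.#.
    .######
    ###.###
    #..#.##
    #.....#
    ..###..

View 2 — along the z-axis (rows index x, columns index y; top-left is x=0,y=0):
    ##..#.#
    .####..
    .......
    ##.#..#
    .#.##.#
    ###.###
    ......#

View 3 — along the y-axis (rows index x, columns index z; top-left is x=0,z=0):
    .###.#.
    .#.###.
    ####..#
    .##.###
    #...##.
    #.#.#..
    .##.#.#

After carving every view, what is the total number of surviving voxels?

initial block: 7^3 = 343
[1] x-view keeps 28 columns → grid now 196
[2] z-view keeps 23 columns → grid now 92
[3] y-view keeps 28 columns → grid now 52

|visual hull| = 52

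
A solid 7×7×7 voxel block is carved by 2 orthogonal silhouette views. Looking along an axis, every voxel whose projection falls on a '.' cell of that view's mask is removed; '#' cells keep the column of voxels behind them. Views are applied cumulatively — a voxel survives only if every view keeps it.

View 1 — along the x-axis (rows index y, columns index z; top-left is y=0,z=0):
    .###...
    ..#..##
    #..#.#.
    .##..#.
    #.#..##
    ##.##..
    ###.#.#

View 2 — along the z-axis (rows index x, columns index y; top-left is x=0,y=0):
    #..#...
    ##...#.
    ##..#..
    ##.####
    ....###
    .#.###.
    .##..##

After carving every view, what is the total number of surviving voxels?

full grid |V| = 343
carve view 1 (along x, YZ-mask fill 25/49): 175 voxels remain
carve view 2 (along z, XY-mask fill 25/49): 90 voxels remain

90 voxels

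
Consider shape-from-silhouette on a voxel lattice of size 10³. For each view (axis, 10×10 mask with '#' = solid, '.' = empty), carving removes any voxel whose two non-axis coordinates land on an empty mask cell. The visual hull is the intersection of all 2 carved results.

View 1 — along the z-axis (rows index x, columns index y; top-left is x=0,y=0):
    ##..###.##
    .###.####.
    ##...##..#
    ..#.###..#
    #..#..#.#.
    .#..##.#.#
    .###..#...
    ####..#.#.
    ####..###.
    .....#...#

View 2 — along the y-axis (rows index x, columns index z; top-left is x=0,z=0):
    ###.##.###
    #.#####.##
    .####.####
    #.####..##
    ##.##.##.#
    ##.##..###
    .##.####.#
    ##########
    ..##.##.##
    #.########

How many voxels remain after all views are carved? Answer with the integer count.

start: 10×10×10 = 1000 voxels
  1. axis=2 (XY plane), |mask|=52  ⇒  voxels=520
  2. axis=1 (XZ plane), |mask|=77  ⇒  voxels=398

398 voxels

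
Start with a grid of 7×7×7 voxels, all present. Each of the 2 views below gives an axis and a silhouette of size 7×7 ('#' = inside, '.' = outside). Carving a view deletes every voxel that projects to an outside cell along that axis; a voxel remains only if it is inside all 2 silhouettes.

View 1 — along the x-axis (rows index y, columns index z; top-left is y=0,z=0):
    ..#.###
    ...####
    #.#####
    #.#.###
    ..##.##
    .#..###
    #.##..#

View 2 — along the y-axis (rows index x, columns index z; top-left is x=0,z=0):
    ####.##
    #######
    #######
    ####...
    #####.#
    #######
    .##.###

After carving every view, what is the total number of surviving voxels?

remaining voxels: 181

before carving: 343 voxels (7×7×7)
carve view 1 (along x, YZ-mask fill 31/49): 217 voxels remain
carve view 2 (along y, XZ-mask fill 42/49): 181 voxels remain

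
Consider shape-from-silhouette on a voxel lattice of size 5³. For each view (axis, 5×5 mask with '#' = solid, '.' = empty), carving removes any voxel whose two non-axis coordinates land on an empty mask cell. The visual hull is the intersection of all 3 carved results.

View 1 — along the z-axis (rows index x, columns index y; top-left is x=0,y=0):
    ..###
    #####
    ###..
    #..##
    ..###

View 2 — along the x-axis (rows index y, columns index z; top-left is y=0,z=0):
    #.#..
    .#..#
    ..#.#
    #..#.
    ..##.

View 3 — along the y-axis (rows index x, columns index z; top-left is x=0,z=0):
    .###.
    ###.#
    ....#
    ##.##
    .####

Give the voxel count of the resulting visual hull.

|visual hull| = 23

initial block: 5^3 = 125
carve view 1 (along z, XY-mask fill 17/25): 85 voxels remain
carve view 2 (along x, YZ-mask fill 10/25): 34 voxels remain
carve view 3 (along y, XZ-mask fill 16/25): 23 voxels remain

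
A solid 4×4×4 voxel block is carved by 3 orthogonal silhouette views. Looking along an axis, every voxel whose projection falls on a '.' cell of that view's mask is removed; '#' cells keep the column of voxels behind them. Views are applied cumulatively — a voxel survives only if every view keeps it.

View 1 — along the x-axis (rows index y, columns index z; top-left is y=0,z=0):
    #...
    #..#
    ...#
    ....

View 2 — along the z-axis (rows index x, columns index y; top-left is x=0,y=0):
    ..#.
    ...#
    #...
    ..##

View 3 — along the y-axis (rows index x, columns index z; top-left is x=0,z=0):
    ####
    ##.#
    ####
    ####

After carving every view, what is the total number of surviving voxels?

before carving: 64 voxels (4×4×4)
after view 1 [x-axis, 4 of 16 cells solid] → remaining = 16
after view 2 [z-axis, 5 of 16 cells solid] → remaining = 3
after view 3 [y-axis, 15 of 16 cells solid] → remaining = 3

3 voxels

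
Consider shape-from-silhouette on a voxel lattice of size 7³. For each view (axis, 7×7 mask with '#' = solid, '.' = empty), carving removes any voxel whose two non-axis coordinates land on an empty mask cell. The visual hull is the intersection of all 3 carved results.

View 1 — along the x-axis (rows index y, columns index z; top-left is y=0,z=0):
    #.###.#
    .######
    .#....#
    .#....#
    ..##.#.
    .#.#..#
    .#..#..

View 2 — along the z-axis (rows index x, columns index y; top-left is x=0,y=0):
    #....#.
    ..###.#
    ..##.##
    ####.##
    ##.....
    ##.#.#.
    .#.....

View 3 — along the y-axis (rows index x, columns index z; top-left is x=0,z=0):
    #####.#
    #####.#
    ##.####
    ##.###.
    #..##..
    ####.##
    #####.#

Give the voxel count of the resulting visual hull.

full grid |V| = 343
[1] x-view keeps 23 columns → grid now 161
[2] z-view keeps 23 columns → grid now 79
[3] y-view keeps 38 columns → grid now 62

voxel count = 62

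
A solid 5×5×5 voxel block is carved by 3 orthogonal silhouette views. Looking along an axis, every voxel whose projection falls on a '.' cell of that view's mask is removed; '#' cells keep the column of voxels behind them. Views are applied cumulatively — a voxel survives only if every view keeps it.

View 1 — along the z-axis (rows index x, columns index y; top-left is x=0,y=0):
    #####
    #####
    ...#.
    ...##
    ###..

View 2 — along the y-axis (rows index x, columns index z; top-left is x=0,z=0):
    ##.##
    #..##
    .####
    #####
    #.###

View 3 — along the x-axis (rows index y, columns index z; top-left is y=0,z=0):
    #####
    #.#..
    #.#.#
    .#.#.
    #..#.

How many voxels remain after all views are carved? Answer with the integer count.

start: 5×5×5 = 125 voxels
V1 z: intersect with XY mask (16 set) -- 80 left
V2 y: intersect with XZ mask (20 set) -- 61 left
V3 x: intersect with YZ mask (14 set) -- 35 left

voxel count = 35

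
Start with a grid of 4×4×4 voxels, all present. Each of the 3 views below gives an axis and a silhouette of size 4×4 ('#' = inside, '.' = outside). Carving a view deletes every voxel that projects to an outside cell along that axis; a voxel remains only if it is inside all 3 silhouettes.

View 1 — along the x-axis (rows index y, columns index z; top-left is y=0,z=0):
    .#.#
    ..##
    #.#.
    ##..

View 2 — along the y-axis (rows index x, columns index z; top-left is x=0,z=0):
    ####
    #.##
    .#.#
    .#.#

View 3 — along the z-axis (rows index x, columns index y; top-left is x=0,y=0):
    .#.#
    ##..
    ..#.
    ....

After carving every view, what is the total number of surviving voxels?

before carving: 64 voxels (4×4×4)
[1] x-view keeps 8 columns → grid now 32
[2] y-view keeps 11 columns → grid now 22
[3] z-view keeps 5 columns → grid now 7

remaining voxels: 7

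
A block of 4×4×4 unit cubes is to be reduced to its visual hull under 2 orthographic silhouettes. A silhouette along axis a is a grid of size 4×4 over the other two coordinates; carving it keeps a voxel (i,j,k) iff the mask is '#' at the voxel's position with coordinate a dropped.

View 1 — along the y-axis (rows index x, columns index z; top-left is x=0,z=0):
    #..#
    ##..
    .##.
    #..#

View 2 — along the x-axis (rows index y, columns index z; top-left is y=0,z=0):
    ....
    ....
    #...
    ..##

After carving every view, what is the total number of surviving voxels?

start: 4×4×4 = 64 voxels
step 1: project along y, AND mask (8/16) → |grid| = 32
step 2: project along x, AND mask (3/16) → |grid| = 6

6 voxels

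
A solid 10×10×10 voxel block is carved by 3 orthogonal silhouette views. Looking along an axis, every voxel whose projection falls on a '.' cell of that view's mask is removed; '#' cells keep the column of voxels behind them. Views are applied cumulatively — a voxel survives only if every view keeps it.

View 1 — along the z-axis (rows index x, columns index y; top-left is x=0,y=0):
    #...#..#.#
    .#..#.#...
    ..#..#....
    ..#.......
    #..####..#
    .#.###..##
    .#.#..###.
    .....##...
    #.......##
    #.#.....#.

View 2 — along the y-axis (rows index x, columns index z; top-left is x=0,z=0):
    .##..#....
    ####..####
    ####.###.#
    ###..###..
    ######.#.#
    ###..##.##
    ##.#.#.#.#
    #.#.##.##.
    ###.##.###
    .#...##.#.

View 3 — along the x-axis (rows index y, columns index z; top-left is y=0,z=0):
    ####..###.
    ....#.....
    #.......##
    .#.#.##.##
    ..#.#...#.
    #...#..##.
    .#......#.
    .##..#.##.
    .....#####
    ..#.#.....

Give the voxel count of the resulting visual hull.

before carving: 1000 voxels (10×10×10)
step 1: project along z, AND mask (35/100) → |grid| = 350
step 2: project along y, AND mask (64/100) → |grid| = 226
step 3: project along x, AND mask (38/100) → |grid| = 81

|visual hull| = 81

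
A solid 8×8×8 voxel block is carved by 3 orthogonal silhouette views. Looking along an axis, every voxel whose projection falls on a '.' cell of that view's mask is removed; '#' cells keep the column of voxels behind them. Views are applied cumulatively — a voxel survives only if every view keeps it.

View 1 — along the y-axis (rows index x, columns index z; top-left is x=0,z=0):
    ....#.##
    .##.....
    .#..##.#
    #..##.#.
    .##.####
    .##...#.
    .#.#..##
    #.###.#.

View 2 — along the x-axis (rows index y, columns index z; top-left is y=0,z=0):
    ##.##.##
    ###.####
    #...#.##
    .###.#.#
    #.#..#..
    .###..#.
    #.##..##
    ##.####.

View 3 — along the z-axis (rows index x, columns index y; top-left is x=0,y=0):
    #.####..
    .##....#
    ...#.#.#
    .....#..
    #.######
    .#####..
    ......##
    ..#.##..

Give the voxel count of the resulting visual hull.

initial block: 8^3 = 512
carve view 1 (along y, XZ-mask fill 31/64): 248 voxels remain
carve view 2 (along x, YZ-mask fill 40/64): 156 voxels remain
carve view 3 (along z, XY-mask fill 29/64): 67 voxels remain

|visual hull| = 67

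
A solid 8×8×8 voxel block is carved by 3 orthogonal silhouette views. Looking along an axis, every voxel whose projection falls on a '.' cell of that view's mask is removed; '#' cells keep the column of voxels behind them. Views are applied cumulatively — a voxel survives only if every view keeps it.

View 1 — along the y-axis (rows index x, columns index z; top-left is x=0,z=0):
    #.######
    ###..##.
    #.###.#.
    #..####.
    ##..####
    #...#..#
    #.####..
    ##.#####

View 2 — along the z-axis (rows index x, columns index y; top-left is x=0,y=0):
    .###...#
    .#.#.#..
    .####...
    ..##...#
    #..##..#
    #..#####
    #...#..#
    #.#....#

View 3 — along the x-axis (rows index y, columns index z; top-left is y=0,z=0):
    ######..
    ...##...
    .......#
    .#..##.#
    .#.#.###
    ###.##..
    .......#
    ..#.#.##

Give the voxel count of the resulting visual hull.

initial block: 8^3 = 512
[1] y-view keeps 43 columns → grid now 344
[2] z-view keeps 30 columns → grid now 156
[3] x-view keeps 28 columns → grid now 68

remaining voxels: 68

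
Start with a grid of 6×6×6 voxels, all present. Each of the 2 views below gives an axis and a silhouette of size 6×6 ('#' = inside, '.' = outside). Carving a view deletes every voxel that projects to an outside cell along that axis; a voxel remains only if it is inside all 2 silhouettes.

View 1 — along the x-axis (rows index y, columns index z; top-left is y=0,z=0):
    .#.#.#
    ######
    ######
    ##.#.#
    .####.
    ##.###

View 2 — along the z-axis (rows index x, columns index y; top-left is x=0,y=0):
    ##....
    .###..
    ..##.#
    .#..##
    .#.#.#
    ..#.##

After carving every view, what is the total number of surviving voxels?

85 voxels

full grid |V| = 216
V1 x: intersect with YZ mask (28 set) -- 168 left
V2 z: intersect with XY mask (17 set) -- 85 left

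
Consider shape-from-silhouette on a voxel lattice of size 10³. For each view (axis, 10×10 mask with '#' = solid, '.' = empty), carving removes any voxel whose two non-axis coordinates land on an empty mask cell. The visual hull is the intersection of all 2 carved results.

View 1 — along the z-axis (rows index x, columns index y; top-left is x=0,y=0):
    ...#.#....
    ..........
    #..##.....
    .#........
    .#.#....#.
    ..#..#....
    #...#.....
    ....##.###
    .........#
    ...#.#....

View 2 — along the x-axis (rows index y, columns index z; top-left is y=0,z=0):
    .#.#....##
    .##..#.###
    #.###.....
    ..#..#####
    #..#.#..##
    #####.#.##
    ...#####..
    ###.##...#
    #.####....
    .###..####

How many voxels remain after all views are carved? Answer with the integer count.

start: 10×10×10 = 1000 voxels
carve view 1 (along z, XY-mask fill 21/100): 210 voxels remain
carve view 2 (along x, YZ-mask fill 56/100): 125 voxels remain

voxel count = 125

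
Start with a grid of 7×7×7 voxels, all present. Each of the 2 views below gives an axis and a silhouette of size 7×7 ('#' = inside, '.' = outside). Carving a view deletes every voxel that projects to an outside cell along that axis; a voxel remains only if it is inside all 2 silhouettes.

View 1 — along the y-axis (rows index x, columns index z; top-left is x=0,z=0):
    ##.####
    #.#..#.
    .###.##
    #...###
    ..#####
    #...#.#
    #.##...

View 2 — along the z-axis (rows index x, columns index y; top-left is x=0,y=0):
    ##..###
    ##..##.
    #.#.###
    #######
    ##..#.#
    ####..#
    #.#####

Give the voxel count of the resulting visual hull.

|visual hull| = 148

full grid |V| = 343
  1. axis=1 (XZ plane), |mask|=29  ⇒  voxels=203
  2. axis=2 (XY plane), |mask|=36  ⇒  voxels=148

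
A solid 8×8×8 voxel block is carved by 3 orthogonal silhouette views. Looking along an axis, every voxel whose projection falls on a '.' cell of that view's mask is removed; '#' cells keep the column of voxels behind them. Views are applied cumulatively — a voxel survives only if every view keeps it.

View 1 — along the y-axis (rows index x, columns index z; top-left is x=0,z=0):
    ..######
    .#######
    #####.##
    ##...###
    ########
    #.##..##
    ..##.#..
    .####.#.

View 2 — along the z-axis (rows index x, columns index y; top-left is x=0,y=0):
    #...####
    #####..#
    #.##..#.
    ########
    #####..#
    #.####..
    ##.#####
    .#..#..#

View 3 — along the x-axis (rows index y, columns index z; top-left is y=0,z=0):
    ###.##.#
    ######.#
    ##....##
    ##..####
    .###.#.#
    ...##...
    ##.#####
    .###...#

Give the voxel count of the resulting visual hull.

start: 8×8×8 = 512 voxels
after view 1 [y-axis, 46 of 64 cells solid] → remaining = 368
after view 2 [z-axis, 44 of 64 cells solid] → remaining = 249
after view 3 [x-axis, 41 of 64 cells solid] → remaining = 162

|visual hull| = 162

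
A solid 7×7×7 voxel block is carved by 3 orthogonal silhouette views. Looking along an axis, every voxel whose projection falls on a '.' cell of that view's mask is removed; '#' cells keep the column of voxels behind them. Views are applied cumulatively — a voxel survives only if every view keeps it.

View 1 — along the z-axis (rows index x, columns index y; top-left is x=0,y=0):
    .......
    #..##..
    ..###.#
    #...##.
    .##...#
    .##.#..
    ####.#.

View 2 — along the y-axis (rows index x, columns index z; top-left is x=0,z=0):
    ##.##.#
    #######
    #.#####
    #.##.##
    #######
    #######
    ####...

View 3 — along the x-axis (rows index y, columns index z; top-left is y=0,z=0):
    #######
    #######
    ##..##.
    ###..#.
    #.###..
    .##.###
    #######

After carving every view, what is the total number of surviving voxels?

|visual hull| = 90

initial block: 7^3 = 343
V1 z: intersect with XY mask (21 set) -- 147 left
V2 y: intersect with XZ mask (41 set) -- 122 left
V3 x: intersect with YZ mask (38 set) -- 90 left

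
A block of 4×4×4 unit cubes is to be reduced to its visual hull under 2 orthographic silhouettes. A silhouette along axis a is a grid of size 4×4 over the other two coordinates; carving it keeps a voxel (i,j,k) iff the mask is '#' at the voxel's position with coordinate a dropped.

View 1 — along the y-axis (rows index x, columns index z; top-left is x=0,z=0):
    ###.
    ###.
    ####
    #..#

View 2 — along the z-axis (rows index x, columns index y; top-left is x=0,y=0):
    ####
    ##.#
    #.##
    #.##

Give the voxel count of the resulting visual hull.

|visual hull| = 39

start: 4×4×4 = 64 voxels
  1. axis=1 (XZ plane), |mask|=12  ⇒  voxels=48
  2. axis=2 (XY plane), |mask|=13  ⇒  voxels=39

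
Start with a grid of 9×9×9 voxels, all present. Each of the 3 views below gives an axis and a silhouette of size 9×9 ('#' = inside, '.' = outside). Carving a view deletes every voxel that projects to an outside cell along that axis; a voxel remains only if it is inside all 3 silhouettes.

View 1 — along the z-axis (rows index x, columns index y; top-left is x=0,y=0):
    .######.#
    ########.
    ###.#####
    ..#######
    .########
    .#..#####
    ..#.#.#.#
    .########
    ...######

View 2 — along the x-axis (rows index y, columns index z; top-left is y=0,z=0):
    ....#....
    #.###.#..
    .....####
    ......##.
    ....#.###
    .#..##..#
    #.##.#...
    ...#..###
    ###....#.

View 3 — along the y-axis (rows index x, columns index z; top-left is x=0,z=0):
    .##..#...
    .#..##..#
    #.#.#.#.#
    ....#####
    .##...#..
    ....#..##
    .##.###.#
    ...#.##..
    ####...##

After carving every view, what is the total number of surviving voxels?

voxel count = 111

full grid |V| = 729
step 1: project along z, AND mask (62/81) → |grid| = 558
step 2: project along x, AND mask (32/81) → |grid| = 236
step 3: project along y, AND mask (38/81) → |grid| = 111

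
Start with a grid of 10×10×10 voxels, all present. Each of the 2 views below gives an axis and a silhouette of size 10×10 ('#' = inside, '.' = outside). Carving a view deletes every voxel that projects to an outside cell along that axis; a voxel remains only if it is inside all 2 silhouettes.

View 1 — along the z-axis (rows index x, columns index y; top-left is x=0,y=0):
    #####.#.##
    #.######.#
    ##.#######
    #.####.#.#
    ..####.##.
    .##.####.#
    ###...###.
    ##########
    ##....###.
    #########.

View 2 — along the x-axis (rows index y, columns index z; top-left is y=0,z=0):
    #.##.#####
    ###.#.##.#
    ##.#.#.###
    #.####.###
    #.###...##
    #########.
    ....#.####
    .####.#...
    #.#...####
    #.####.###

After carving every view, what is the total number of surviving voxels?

|visual hull| = 511

full grid |V| = 1000
step 1: project along z, AND mask (75/100) → |grid| = 750
step 2: project along x, AND mask (69/100) → |grid| = 511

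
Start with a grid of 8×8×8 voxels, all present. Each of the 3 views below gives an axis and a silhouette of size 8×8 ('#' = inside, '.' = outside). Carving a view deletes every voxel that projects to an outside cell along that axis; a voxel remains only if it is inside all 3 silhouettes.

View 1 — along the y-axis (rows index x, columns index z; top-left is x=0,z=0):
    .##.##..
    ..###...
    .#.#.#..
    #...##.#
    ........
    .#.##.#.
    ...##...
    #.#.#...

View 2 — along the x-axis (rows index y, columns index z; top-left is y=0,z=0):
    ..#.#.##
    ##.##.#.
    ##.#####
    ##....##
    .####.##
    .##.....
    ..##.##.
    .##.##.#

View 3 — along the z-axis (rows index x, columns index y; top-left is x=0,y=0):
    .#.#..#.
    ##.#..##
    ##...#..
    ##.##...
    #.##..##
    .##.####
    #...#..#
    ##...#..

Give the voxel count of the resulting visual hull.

start: 8×8×8 = 512 voxels
carve view 1 (along y, XZ-mask fill 23/64): 184 voxels remain
carve view 2 (along x, YZ-mask fill 37/64): 105 voxels remain
carve view 3 (along z, XY-mask fill 32/64): 50 voxels remain

|visual hull| = 50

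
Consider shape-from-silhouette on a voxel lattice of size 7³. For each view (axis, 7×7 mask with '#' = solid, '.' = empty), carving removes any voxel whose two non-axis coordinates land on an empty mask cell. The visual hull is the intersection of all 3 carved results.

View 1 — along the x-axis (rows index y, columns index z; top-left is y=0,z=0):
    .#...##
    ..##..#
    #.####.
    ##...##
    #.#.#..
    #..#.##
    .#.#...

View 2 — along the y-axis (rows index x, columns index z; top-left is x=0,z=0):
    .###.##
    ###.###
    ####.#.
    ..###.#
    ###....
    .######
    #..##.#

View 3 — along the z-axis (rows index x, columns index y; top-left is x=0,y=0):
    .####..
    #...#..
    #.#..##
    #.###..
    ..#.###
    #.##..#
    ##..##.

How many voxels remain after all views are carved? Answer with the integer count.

remaining voxels: 60

before carving: 343 voxels (7×7×7)
[1] x-view keeps 24 columns → grid now 168
[2] y-view keeps 33 columns → grid now 113
[3] z-view keeps 26 columns → grid now 60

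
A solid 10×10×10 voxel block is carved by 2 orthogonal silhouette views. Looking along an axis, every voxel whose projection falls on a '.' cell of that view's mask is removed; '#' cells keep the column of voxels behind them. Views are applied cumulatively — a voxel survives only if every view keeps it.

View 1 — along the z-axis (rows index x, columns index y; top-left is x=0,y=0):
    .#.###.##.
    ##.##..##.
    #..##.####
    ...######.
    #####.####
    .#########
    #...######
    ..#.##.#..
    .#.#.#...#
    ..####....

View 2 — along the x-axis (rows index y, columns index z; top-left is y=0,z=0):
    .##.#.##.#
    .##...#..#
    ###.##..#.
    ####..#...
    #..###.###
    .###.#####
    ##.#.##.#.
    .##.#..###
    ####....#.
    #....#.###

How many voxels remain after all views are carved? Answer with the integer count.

voxel count = 365

full grid |V| = 1000
carve view 1 (along z, XY-mask fill 62/100): 620 voxels remain
carve view 2 (along x, YZ-mask fill 58/100): 365 voxels remain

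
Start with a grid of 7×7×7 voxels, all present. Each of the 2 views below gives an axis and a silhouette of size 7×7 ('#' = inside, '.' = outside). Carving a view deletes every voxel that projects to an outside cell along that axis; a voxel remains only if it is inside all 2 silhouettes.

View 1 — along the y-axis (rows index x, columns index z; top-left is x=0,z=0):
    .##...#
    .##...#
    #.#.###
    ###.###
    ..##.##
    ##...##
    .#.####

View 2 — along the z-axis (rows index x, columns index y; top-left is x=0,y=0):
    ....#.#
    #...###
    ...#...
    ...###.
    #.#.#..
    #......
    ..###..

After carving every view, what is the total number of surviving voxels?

before carving: 343 voxels (7×7×7)
step 1: project along y, AND mask (30/49) → |grid| = 210
step 2: project along z, AND mask (17/49) → |grid| = 72

72 voxels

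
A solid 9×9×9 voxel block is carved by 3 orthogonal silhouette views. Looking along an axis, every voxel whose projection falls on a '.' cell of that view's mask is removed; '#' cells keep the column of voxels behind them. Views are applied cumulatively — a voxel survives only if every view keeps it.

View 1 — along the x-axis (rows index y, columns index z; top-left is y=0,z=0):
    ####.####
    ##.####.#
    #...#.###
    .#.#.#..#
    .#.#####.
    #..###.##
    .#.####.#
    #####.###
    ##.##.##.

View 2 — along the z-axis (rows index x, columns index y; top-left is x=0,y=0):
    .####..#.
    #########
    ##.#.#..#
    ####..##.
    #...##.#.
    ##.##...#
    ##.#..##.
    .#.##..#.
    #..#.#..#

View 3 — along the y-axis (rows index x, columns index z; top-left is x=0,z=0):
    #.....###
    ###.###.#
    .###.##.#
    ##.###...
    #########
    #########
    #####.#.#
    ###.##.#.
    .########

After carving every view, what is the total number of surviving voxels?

221 voxels

full grid |V| = 729
step 1: project along x, AND mask (56/81) → |grid| = 504
step 2: project along z, AND mask (47/81) → |grid| = 296
step 3: project along y, AND mask (61/81) → |grid| = 221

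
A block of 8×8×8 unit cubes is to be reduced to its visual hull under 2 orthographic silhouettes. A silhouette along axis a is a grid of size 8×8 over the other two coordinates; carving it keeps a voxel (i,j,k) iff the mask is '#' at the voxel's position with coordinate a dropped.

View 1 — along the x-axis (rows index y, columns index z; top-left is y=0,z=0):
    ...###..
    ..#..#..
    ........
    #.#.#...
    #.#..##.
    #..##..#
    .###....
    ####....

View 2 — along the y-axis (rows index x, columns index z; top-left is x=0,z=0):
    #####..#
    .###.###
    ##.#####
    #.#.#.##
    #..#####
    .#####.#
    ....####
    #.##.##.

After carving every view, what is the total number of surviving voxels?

before carving: 512 voxels (8×8×8)
step 1: project along x, AND mask (23/64) → |grid| = 184
step 2: project along y, AND mask (45/64) → |grid| = 126

126 voxels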